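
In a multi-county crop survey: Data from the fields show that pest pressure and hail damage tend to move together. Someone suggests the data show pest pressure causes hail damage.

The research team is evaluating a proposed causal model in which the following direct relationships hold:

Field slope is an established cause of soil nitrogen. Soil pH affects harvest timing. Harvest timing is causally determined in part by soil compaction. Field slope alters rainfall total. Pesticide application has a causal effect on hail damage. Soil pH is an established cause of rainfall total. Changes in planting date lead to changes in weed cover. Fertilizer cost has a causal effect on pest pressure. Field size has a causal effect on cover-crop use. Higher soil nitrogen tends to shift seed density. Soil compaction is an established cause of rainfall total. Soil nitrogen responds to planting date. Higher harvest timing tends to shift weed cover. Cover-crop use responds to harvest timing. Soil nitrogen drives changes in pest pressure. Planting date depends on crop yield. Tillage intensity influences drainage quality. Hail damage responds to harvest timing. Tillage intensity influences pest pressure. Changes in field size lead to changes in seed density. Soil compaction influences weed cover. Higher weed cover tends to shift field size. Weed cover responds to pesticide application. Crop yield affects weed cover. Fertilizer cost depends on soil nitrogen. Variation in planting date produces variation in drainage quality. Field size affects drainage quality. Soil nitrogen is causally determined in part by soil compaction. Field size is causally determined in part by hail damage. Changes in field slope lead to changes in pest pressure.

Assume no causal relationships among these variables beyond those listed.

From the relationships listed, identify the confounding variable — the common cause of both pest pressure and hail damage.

soil compaction

Soil compaction has a causal path to pest pressure (soil compaction → soil nitrogen → pest pressure) and a separate causal path to hail damage (soil compaction → harvest timing → hail damage), so it is a common cause of both.
No stated relationship gives pest pressure a causal route to hail damage, so the correlation is explained by the shared upstream cause rather than a direct effect.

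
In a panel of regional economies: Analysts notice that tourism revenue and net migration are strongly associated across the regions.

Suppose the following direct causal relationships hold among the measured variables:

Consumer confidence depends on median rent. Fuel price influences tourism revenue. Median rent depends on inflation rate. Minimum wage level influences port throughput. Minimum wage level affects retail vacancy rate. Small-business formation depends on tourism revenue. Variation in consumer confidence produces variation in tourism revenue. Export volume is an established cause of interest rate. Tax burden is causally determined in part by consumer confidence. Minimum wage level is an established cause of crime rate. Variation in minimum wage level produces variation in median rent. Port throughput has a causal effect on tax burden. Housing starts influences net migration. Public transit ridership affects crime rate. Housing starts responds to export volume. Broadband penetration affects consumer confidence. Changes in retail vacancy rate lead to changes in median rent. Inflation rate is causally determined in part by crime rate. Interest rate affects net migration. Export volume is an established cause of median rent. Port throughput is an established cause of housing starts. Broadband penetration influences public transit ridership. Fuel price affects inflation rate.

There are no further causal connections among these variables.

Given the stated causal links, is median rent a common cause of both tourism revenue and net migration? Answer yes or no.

Median rent has no stated causal path to net migration. A confounder must cause both variables, so median rent does not qualify.

no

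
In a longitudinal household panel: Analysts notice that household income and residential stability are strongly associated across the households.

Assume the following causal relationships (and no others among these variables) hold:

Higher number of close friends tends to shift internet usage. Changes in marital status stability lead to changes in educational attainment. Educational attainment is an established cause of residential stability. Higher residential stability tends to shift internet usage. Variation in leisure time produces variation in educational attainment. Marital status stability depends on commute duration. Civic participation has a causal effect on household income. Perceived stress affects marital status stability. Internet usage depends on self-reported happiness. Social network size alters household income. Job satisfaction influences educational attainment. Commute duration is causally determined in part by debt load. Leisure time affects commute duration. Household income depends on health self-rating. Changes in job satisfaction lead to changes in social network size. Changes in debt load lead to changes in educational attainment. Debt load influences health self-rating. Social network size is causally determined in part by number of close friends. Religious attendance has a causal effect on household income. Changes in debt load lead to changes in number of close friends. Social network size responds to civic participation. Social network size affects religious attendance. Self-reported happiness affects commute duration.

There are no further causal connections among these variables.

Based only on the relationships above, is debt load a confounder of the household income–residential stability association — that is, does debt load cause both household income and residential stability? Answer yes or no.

Debt load has a causal path to household income (debt load → health self-rating → household income) and to residential stability (debt load → educational attainment → residential stability), so it is a common cause of both — a confounder.

yes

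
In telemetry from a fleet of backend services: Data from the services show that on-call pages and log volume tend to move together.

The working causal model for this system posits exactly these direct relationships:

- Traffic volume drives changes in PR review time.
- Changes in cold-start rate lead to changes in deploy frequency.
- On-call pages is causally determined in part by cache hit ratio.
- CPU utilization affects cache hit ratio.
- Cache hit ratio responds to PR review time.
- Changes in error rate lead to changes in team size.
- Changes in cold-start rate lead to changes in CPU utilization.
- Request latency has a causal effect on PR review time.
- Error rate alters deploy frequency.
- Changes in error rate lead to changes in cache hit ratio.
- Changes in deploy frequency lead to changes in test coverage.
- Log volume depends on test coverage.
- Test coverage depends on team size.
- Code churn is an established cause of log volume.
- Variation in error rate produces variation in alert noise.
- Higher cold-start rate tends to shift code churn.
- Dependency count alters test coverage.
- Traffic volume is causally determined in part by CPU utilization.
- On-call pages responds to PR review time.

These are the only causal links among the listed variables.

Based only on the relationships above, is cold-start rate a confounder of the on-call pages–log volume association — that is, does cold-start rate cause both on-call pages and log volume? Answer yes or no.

yes

Cold-start rate has a causal path to on-call pages (cold-start rate → CPU utilization → cache hit ratio → on-call pages) and to log volume (cold-start rate → code churn → log volume), so it is a common cause of both — a confounder.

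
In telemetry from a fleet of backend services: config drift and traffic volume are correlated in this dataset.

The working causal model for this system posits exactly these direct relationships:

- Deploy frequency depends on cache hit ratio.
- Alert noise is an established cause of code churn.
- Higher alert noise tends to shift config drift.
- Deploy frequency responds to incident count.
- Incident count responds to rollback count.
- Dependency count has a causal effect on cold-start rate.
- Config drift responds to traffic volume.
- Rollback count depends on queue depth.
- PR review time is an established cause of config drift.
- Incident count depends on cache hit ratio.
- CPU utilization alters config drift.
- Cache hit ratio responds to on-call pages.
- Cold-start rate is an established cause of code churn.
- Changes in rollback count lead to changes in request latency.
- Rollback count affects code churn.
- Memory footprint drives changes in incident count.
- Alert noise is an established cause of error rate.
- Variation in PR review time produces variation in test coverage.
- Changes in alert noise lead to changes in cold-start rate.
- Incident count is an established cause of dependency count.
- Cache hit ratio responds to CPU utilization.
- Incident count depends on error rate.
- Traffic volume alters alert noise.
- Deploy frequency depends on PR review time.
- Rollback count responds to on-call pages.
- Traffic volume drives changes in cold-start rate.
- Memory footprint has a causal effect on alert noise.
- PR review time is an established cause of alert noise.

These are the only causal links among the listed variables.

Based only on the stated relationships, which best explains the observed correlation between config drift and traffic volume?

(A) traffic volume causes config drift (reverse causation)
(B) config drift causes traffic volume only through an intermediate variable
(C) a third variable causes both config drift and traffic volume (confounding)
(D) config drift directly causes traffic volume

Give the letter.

The stated link runs traffic volume → config drift; config drift has no causal path to traffic volume. No variable causes both, so confounding is ruled out. The correlation reflects reverse causation.

A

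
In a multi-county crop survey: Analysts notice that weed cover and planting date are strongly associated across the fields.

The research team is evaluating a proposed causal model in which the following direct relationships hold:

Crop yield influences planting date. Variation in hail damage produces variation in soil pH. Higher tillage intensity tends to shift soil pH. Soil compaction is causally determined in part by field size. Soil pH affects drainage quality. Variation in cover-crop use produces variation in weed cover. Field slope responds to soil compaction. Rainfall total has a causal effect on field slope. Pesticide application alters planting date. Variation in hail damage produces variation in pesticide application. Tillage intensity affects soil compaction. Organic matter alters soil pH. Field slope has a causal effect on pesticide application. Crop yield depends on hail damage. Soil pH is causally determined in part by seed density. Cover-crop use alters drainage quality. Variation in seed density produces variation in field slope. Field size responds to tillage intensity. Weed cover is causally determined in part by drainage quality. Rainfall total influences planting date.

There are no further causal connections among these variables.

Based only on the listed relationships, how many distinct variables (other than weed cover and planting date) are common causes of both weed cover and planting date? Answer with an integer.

The common causes are: hail damage (to weed cover via hail damage → soil pH → drainage quality → weed cover; to planting date via hail damage → crop yield → planting date); seed density (to weed cover via seed density → soil pH → drainage quality → weed cover; to planting date via seed density → field slope → pesticide application → planting date); tillage intensity (to weed cover via tillage intensity → soil pH → drainage quality → weed cover; to planting date via tillage intensity → soil compaction → field slope → pesticide application → planting date).
Every other variable lacks a causal path to at least one of weed cover and planting date.

3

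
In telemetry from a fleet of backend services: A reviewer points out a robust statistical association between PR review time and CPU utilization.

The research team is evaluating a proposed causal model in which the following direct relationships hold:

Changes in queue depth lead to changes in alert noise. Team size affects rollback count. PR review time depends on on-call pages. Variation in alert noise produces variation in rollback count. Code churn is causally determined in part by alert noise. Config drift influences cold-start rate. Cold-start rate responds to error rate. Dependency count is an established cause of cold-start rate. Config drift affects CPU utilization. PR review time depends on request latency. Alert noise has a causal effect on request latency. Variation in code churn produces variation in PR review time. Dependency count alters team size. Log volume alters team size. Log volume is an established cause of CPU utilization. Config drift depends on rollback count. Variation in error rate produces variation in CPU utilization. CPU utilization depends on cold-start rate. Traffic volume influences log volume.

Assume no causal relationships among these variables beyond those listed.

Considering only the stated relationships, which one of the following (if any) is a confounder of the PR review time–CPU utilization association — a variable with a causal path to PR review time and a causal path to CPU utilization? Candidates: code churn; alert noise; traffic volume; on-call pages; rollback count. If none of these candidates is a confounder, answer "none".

alert noise

Alert noise causes PR review time (alert noise → code churn → PR review time) and also causes CPU utilization (alert noise → rollback count → config drift → CPU utilization); it is a common cause of both.
Each of the other candidates lacks a causal path to at least one of PR review time and CPU utilization, so they do not confound the relationship.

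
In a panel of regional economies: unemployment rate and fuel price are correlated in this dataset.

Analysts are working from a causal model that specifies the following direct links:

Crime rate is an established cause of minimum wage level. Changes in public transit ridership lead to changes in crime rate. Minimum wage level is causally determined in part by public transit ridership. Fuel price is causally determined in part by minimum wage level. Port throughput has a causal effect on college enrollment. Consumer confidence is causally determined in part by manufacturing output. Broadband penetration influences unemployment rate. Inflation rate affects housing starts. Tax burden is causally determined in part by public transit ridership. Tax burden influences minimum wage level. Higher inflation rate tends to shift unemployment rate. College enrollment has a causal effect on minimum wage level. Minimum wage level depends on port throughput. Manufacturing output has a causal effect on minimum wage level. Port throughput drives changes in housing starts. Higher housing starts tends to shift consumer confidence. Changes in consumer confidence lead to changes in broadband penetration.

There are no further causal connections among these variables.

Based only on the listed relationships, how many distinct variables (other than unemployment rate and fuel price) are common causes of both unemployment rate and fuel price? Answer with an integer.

The common causes are: manufacturing output (to unemployment rate via manufacturing output → consumer confidence → broadband penetration → unemployment rate; to fuel price via manufacturing output → minimum wage level → fuel price); port throughput (to unemployment rate via port throughput → housing starts → consumer confidence → broadband penetration → unemployment rate; to fuel price via port throughput → minimum wage level → fuel price).
Every other variable lacks a causal path to at least one of unemployment rate and fuel price.

2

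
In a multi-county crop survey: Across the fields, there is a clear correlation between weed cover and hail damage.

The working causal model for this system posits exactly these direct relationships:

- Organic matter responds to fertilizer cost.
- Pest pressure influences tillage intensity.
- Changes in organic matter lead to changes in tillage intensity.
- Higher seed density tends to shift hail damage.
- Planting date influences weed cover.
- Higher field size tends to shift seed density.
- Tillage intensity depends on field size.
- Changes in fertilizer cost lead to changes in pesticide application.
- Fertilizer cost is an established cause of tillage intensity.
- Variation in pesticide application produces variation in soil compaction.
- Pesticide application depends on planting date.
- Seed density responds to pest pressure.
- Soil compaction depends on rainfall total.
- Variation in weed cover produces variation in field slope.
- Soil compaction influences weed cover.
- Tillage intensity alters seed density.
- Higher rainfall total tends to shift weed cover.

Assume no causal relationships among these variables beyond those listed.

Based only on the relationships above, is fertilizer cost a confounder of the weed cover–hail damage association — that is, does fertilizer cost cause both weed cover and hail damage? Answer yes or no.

yes

Fertilizer cost has a causal path to weed cover (fertilizer cost → pesticide application → soil compaction → weed cover) and to hail damage (fertilizer cost → tillage intensity → seed density → hail damage), so it is a common cause of both — a confounder.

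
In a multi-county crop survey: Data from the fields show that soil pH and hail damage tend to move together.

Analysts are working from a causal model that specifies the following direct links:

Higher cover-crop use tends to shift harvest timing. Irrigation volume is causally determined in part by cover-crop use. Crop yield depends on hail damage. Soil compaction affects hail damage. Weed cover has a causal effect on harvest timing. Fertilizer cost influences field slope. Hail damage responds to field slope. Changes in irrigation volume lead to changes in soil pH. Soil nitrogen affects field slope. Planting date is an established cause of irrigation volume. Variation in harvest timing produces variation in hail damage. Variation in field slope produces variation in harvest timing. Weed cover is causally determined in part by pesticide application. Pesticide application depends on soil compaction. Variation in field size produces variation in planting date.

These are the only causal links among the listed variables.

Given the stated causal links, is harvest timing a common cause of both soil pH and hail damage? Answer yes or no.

Harvest timing has no stated causal path to soil pH. A confounder must cause both variables, so harvest timing does not qualify.

no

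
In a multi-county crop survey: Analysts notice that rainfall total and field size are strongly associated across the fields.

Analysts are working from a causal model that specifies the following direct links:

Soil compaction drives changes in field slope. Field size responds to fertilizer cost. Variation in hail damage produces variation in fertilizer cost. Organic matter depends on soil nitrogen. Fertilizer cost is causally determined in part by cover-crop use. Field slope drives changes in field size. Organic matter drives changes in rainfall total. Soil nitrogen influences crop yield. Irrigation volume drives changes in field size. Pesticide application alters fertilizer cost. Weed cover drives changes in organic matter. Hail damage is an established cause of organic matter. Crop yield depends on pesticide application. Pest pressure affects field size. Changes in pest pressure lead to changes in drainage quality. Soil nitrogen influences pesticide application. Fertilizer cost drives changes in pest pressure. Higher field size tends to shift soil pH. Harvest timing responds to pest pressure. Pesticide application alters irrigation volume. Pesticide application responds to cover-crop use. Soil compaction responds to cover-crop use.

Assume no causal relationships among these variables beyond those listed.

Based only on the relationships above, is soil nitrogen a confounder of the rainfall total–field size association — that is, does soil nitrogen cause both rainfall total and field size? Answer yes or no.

yes

Soil nitrogen has a causal path to rainfall total (soil nitrogen → organic matter → rainfall total) and to field size (soil nitrogen → pesticide application → fertilizer cost → field size), so it is a common cause of both — a confounder.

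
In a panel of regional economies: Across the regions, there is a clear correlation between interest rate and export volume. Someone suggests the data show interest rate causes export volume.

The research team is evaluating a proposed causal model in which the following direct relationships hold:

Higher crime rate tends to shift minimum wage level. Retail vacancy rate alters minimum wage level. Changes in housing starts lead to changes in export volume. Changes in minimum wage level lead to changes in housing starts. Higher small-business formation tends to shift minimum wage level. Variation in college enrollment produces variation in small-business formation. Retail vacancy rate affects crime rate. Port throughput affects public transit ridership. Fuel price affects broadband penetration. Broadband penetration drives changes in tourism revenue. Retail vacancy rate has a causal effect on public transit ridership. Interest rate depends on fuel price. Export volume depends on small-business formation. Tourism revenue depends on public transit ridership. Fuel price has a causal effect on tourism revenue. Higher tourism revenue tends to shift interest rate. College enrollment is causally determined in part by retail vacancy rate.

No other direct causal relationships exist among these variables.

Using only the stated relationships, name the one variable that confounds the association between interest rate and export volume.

retail vacancy rate

Retail vacancy rate has a causal path to interest rate (retail vacancy rate → public transit ridership → tourism revenue → interest rate) and a separate causal path to export volume (retail vacancy rate → minimum wage level → housing starts → export volume), so it is a common cause of both.
No stated relationship gives interest rate a causal route to export volume, so the correlation is explained by the shared upstream cause rather than a direct effect.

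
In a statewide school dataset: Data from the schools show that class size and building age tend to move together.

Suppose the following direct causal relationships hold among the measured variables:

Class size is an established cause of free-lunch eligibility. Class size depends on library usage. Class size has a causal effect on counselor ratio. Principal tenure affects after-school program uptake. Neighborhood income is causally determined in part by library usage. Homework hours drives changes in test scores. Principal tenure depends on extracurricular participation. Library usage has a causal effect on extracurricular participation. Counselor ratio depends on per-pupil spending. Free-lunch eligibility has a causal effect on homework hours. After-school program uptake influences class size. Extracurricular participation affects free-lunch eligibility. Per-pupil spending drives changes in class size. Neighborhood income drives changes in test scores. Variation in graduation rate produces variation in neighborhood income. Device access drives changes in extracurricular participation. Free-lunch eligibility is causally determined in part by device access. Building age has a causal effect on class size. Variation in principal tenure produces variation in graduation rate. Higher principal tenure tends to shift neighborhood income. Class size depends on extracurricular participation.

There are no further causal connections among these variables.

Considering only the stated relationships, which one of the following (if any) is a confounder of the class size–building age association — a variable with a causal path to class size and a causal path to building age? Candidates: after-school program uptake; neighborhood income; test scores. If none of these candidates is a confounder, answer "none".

None of the listed candidates has causal paths to both class size and building age in the stated relationships, so none is a common cause.

none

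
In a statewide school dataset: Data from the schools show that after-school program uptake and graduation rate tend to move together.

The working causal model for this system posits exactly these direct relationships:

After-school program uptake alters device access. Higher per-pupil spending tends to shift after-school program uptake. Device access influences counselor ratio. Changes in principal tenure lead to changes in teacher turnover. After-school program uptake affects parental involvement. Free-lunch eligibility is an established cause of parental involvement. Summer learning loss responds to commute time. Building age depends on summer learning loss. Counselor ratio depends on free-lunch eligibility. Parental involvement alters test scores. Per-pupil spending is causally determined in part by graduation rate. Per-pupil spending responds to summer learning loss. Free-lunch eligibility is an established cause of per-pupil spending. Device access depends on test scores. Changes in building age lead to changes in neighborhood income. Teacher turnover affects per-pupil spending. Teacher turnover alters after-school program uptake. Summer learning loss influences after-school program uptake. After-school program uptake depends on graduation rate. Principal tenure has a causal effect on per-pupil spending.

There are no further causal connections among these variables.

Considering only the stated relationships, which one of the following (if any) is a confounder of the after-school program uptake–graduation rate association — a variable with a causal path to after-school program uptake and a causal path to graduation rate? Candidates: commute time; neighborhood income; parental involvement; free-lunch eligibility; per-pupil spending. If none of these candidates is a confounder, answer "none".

none

None of the listed candidates has causal paths to both after-school program uptake and graduation rate in the stated relationships, so none is a common cause.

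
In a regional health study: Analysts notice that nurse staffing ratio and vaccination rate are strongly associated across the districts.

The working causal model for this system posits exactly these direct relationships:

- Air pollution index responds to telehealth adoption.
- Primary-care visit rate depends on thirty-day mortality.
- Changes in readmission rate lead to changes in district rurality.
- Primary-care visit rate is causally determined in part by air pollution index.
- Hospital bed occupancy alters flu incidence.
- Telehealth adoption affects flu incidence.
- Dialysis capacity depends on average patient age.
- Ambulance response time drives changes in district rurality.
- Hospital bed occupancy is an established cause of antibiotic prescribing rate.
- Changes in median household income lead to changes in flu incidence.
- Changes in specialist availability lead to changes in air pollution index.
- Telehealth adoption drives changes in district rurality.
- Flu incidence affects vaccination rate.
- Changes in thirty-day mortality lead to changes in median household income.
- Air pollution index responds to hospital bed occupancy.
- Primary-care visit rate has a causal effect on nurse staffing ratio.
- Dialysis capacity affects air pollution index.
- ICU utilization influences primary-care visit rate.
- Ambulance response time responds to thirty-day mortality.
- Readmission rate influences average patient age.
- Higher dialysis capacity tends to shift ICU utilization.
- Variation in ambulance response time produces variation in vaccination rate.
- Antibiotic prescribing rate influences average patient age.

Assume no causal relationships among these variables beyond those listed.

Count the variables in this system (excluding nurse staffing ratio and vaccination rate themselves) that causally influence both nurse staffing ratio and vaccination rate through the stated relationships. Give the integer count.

3

The common causes are: hospital bed occupancy (to nurse staffing ratio via hospital bed occupancy → air pollution index → primary-care visit rate → nurse staffing ratio; to vaccination rate via hospital bed occupancy → flu incidence → vaccination rate); telehealth adoption (to nurse staffing ratio via telehealth adoption → air pollution index → primary-care visit rate → nurse staffing ratio; to vaccination rate via telehealth adoption → flu incidence → vaccination rate); thirty-day mortality (to nurse staffing ratio via thirty-day mortality → primary-care visit rate → nurse staffing ratio; to vaccination rate via thirty-day mortality → ambulance response time → vaccination rate).
Every other variable lacks a causal path to at least one of nurse staffing ratio and vaccination rate.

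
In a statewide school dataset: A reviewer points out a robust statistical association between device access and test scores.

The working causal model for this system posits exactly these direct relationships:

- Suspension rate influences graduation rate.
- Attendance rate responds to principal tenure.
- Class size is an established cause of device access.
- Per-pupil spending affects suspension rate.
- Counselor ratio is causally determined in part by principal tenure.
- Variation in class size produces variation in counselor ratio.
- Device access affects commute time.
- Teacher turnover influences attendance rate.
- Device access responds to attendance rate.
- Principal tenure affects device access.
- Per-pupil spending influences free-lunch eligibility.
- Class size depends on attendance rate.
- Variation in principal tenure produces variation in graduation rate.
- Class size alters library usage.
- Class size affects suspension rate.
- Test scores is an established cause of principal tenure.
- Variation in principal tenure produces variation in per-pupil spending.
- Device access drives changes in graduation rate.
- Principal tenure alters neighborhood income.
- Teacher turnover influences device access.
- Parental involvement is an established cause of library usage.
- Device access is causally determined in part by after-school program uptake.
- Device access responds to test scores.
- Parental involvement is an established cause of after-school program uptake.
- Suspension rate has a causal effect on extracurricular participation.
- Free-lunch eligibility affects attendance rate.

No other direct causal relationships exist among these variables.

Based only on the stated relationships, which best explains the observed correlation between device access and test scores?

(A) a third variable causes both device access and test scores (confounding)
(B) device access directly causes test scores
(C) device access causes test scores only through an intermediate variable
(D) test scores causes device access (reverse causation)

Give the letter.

The stated link runs test scores → device access; device access has no causal path to test scores. No variable causes both, so confounding is ruled out. The correlation reflects reverse causation.

D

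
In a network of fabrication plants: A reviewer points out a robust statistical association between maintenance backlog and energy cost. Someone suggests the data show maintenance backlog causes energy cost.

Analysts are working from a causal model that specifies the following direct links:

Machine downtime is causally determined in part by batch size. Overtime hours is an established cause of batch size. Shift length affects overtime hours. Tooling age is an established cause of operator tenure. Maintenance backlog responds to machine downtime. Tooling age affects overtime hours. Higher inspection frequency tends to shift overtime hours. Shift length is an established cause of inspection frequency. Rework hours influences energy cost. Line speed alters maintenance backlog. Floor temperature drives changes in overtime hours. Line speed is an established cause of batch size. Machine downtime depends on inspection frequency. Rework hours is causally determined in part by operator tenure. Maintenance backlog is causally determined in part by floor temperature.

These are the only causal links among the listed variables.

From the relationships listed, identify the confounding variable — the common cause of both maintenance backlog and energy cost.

Tooling age has a causal path to maintenance backlog (tooling age → overtime hours → batch size → machine downtime → maintenance backlog) and a separate causal path to energy cost (tooling age → operator tenure → rework hours → energy cost), so it is a common cause of both.
No stated relationship gives maintenance backlog a causal route to energy cost, so the correlation is explained by the shared upstream cause rather than a direct effect.

tooling age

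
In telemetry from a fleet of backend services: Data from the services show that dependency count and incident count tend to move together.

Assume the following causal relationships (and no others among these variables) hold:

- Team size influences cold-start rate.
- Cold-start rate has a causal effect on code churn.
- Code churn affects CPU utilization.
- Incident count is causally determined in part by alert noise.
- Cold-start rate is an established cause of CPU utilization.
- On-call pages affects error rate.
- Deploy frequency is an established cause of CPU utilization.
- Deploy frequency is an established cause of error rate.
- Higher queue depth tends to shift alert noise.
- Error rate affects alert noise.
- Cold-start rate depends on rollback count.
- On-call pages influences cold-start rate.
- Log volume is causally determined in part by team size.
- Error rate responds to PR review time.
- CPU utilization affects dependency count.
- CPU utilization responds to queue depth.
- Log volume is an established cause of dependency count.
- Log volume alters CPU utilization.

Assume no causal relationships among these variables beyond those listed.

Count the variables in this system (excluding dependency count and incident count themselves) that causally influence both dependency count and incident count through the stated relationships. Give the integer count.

The common causes are: deploy frequency (to dependency count via deploy frequency → CPU utilization → dependency count; to incident count via deploy frequency → error rate → alert noise → incident count); on-call pages (to dependency count via on-call pages → cold-start rate → CPU utilization → dependency count; to incident count via on-call pages → error rate → alert noise → incident count); queue depth (to dependency count via queue depth → CPU utilization → dependency count; to incident count via queue depth → alert noise → incident count).
Every other variable lacks a causal path to at least one of dependency count and incident count.

3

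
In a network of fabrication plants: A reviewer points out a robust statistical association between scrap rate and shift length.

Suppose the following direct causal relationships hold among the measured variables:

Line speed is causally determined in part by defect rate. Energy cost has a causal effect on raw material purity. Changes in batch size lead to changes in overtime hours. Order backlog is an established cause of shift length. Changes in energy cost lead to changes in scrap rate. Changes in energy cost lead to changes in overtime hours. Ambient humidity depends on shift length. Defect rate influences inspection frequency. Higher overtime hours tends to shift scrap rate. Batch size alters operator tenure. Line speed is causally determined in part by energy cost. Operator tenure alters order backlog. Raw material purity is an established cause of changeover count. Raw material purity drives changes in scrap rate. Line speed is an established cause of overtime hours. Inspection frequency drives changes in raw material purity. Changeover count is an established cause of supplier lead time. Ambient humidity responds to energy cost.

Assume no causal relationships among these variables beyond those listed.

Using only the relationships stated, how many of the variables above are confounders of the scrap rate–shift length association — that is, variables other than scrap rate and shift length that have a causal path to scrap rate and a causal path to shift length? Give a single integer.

1

The common causes are: batch size (to scrap rate via batch size → overtime hours → scrap rate; to shift length via batch size → operator tenure → order backlog → shift length).
Every other variable lacks a causal path to at least one of scrap rate and shift length.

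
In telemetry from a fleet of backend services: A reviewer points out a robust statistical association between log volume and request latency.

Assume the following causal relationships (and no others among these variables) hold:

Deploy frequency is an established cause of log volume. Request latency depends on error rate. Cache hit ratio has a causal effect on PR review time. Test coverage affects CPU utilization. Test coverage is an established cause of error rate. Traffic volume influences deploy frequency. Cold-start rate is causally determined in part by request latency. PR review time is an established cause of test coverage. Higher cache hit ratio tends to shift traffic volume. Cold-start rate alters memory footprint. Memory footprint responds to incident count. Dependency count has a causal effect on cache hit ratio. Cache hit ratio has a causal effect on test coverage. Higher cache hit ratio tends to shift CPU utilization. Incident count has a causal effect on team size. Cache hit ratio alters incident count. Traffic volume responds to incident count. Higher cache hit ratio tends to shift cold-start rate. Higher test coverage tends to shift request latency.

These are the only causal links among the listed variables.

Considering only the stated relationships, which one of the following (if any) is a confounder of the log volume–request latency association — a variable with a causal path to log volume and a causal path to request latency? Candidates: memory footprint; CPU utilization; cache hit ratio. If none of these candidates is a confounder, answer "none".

cache hit ratio

Cache hit ratio causes log volume (cache hit ratio → traffic volume → deploy frequency → log volume) and also causes request latency (cache hit ratio → test coverage → request latency); it is a common cause of both.
Each of the other candidates lacks a causal path to at least one of log volume and request latency, so they do not confound the relationship.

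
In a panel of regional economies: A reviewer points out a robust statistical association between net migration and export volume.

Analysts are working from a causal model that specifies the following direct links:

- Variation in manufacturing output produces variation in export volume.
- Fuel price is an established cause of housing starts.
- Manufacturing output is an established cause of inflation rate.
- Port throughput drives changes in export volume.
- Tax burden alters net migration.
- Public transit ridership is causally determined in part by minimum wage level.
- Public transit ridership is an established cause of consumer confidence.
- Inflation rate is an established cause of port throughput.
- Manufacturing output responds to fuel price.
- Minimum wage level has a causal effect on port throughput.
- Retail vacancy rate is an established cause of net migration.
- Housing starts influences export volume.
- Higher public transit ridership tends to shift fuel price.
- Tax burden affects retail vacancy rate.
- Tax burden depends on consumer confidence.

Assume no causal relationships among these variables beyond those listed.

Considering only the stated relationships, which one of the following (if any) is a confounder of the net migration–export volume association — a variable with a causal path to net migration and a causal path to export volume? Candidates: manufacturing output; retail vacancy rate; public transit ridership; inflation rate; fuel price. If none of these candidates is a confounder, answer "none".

Public transit ridership causes net migration (public transit ridership → consumer confidence → tax burden → net migration) and also causes export volume (public transit ridership → fuel price → housing starts → export volume); it is a common cause of both.
Each of the other candidates lacks a causal path to at least one of net migration and export volume, so they do not confound the relationship.

public transit ridership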